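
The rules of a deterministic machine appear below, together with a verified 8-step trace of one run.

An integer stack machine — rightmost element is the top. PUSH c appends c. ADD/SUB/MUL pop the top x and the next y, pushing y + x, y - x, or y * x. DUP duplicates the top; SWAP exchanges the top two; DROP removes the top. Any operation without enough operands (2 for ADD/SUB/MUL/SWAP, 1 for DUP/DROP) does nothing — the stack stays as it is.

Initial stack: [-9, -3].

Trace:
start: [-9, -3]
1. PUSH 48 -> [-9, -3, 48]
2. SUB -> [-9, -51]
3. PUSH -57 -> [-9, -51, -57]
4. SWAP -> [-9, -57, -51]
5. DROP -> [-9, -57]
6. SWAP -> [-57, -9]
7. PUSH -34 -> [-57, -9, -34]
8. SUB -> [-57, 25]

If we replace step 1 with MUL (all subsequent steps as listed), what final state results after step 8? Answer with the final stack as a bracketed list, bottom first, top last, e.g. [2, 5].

[-23]

(re-executing from step 1 with the substitution; state before step 1: [-9, -3])
1. MUL -> [27]
2. SUB -> [27]
3. PUSH -57 -> [27, -57]
4. SWAP -> [-57, 27]
5. DROP -> [-57]
6. SWAP -> [-57]
7. PUSH -34 -> [-57, -34]
8. SUB -> [-23]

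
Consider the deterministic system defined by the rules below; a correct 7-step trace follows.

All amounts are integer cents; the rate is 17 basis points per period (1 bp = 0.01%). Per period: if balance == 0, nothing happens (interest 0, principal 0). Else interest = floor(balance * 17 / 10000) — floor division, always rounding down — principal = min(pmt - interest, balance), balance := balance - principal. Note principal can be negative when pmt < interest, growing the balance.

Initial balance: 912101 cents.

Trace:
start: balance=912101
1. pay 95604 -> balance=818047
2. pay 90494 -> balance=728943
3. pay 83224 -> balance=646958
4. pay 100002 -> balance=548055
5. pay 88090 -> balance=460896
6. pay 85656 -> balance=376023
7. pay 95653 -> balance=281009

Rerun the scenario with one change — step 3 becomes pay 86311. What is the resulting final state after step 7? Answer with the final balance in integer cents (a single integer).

(re-executing from step 3 with the substitution; state before step 3: balance=728943)
3. pay 86311 -> balance=643871
4. pay 100002 -> balance=544963
5. pay 88090 -> balance=457799
6. pay 85656 -> balance=372921
7. pay 95653 -> balance=277901

277901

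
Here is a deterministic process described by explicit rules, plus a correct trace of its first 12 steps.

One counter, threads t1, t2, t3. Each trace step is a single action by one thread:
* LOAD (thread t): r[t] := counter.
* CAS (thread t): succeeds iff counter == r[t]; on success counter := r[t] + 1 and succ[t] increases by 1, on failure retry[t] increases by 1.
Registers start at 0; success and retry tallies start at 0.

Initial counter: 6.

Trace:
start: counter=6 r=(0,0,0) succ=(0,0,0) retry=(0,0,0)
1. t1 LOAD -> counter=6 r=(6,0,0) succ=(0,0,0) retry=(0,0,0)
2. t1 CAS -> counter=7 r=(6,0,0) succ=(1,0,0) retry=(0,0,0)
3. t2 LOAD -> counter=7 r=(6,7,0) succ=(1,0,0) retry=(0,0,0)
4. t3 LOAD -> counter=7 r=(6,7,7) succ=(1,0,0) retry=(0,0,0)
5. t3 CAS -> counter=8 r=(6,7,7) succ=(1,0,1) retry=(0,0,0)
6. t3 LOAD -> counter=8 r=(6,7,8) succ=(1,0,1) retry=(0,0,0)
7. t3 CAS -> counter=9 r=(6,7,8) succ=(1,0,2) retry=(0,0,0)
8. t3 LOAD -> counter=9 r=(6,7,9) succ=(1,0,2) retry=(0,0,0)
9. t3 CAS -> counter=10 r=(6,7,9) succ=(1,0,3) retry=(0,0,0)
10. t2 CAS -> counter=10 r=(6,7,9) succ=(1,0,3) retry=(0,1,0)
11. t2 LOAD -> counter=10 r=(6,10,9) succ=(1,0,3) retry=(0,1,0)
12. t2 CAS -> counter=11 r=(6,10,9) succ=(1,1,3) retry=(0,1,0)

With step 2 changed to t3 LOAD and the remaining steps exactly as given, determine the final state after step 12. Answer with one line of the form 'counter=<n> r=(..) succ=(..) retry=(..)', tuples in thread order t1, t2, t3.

counter=10 r=(6,9,8) succ=(0,1,3) retry=(0,1,0)

(re-executing from step 2 with the substitution; state before step 2: counter=6 r=(6,0,0) succ=(0,0,0) retry=(0,0,0))
2. t3 LOAD -> counter=6 r=(6,0,6) succ=(0,0,0) retry=(0,0,0)
3. t2 LOAD -> counter=6 r=(6,6,6) succ=(0,0,0) retry=(0,0,0)
4. t3 LOAD -> counter=6 r=(6,6,6) succ=(0,0,0) retry=(0,0,0)
5. t3 CAS -> counter=7 r=(6,6,6) succ=(0,0,1) retry=(0,0,0)
6. t3 LOAD -> counter=7 r=(6,6,7) succ=(0,0,1) retry=(0,0,0)
7. t3 CAS -> counter=8 r=(6,6,7) succ=(0,0,2) retry=(0,0,0)
8. t3 LOAD -> counter=8 r=(6,6,8) succ=(0,0,2) retry=(0,0,0)
9. t3 CAS -> counter=9 r=(6,6,8) succ=(0,0,3) retry=(0,0,0)
10. t2 CAS -> counter=9 r=(6,6,8) succ=(0,0,3) retry=(0,1,0)
11. t2 LOAD -> counter=9 r=(6,9,8) succ=(0,0,3) retry=(0,1,0)
12. t2 CAS -> counter=10 r=(6,9,8) succ=(0,1,3) retry=(0,1,0)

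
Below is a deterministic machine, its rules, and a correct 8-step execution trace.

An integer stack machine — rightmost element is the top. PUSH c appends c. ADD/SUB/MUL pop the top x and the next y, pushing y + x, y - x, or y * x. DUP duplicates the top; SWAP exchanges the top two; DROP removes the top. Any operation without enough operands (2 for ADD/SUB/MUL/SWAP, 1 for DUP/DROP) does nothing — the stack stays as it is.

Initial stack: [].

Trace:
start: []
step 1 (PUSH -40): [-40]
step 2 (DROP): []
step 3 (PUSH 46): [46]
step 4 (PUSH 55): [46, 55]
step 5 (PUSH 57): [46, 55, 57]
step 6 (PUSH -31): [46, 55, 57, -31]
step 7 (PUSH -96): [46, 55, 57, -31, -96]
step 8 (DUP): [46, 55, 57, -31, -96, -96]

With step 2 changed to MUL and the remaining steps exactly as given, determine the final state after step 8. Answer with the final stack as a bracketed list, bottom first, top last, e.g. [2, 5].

(re-executing from step 2 with the substitution; state before step 2: [-40])
step 2 (MUL): [-40]
step 3 (PUSH 46): [-40, 46]
step 4 (PUSH 55): [-40, 46, 55]
step 5 (PUSH 57): [-40, 46, 55, 57]
step 6 (PUSH -31): [-40, 46, 55, 57, -31]
step 7 (PUSH -96): [-40, 46, 55, 57, -31, -96]
step 8 (DUP): [-40, 46, 55, 57, -31, -96, -96]

[-40, 46, 55, 57, -31, -96, -96]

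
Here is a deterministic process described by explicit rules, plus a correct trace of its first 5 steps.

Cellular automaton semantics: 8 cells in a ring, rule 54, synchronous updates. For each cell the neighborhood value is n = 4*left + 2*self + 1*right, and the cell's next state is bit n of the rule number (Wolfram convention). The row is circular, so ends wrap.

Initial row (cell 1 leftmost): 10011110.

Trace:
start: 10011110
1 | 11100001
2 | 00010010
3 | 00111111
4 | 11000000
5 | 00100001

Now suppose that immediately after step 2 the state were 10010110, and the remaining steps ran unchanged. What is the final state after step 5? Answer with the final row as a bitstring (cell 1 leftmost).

state after step 2 := 10010110
3 | 11111001
4 | 00000110
5 | 00001001

00001001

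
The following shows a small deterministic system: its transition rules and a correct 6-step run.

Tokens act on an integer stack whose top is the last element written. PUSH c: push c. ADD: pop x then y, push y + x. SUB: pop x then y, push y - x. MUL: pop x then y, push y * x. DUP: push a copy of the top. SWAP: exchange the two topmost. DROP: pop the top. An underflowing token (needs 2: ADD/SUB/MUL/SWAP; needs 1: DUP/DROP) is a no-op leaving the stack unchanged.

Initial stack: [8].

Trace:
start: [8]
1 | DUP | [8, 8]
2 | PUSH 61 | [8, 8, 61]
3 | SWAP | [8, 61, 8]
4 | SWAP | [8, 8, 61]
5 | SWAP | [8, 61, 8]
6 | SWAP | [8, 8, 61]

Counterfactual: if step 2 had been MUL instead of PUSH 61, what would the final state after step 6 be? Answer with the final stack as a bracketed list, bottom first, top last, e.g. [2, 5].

(re-executing from step 2 with the substitution; state before step 2: [8, 8])
2 | MUL | [64]
3 | SWAP | [64]
4 | SWAP | [64]
5 | SWAP | [64]
6 | SWAP | [64]

[64]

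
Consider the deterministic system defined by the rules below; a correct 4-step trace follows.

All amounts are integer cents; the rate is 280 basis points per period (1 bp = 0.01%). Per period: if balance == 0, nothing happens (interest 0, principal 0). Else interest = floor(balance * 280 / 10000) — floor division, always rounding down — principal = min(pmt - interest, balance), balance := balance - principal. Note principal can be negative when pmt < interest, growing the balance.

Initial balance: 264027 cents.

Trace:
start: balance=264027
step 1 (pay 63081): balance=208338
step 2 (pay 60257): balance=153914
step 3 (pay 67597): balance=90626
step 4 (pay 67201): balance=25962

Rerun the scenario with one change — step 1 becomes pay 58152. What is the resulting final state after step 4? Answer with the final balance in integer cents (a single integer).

(re-executing from step 1 with the substitution; state before step 1: balance=264027)
step 1 (pay 58152): balance=213267
step 2 (pay 60257): balance=158981
step 3 (pay 67597): balance=95835
step 4 (pay 67201): balance=31317

31317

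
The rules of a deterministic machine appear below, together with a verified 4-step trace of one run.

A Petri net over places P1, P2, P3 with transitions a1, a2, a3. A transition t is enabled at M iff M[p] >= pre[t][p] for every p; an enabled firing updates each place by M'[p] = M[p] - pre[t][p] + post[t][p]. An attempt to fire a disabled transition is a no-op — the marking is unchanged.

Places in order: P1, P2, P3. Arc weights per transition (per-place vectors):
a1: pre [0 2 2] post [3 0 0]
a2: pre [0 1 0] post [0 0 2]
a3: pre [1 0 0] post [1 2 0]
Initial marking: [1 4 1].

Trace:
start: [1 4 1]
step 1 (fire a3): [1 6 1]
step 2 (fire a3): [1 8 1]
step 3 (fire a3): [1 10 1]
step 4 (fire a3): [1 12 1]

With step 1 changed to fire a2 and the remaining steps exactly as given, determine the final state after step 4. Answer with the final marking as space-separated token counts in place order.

1 9 3

(re-executing from step 1 with the substitution; state before step 1: [1 4 1])
step 1 (fire a2): [1 3 3]
step 2 (fire a3): [1 5 3]
step 3 (fire a3): [1 7 3]
step 4 (fire a3): [1 9 3]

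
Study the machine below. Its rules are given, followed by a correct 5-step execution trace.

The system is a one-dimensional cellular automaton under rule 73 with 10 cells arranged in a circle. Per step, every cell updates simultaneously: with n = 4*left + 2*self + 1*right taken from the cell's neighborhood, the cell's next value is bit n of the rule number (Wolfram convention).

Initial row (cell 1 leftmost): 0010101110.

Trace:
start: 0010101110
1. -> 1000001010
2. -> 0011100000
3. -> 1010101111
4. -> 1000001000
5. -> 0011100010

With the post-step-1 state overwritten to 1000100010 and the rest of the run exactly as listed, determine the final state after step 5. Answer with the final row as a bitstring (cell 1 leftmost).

0000100000

state after step 1 := 1000100010
2. -> 0010001000
3. -> 1000100011
4. -> 1010001010
5. -> 0000100000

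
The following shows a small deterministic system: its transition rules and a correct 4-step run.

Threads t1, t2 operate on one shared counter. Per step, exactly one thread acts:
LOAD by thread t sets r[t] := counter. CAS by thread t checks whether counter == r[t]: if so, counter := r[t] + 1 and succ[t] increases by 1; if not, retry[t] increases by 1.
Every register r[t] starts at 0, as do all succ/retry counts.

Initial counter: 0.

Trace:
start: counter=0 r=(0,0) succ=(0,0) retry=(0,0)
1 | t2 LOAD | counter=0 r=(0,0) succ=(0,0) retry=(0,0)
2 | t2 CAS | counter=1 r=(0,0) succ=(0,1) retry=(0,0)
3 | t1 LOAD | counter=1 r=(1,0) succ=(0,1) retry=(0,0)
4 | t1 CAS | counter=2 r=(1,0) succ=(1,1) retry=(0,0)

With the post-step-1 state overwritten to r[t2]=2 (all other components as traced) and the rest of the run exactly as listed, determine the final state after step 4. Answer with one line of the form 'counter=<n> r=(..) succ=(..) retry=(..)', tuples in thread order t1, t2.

state after step 1 := counter=0 r=(0,2) succ=(0,0) retry=(0,0)
2 | t2 CAS | counter=0 r=(0,2) succ=(0,0) retry=(0,1)
3 | t1 LOAD | counter=0 r=(0,2) succ=(0,0) retry=(0,1)
4 | t1 CAS | counter=1 r=(0,2) succ=(1,0) retry=(0,1)

counter=1 r=(0,2) succ=(1,0) retry=(0,1)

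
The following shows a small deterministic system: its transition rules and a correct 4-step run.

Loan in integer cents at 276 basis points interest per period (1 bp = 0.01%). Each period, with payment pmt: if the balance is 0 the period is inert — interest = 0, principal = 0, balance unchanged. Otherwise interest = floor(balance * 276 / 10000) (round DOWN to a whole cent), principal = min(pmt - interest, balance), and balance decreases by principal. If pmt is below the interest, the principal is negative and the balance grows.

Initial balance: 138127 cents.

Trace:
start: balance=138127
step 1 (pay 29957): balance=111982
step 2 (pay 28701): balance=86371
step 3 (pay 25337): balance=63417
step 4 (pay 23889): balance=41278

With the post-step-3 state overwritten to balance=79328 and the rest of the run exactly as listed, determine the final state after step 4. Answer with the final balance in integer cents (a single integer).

57628

state after step 3 := balance=79328
step 4 (pay 23889): balance=57628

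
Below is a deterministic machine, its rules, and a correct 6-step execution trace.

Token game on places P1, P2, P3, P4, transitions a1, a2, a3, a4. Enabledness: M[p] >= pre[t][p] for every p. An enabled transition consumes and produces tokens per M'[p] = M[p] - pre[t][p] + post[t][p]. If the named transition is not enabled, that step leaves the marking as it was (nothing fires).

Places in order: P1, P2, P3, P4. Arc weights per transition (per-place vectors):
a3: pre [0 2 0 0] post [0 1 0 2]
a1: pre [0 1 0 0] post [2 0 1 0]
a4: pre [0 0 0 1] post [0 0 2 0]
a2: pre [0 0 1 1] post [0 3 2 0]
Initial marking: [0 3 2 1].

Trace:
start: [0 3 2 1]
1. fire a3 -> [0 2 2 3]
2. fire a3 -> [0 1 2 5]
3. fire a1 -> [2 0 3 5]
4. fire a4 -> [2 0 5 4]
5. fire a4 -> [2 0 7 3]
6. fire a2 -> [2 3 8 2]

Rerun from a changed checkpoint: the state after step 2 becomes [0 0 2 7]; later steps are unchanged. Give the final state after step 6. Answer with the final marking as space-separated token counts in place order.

state after step 2 := [0 0 2 7]
3. fire a1 -> [0 0 2 7]
4. fire a4 -> [0 0 4 6]
5. fire a4 -> [0 0 6 5]
6. fire a2 -> [0 3 7 4]

0 3 7 4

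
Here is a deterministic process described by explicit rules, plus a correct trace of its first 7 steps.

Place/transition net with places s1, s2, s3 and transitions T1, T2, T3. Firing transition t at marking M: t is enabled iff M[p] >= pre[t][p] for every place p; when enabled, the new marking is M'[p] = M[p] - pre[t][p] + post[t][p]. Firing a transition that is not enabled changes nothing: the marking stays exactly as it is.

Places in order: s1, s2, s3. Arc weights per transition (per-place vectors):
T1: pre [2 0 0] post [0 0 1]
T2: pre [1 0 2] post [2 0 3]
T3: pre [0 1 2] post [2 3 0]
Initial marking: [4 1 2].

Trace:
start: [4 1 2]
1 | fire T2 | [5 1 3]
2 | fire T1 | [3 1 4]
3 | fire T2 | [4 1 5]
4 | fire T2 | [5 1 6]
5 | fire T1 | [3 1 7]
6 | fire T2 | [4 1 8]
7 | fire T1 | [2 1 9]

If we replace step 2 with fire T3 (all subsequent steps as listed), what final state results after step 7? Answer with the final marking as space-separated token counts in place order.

4 3 4

(re-executing from step 2 with the substitution; state before step 2: [5 1 3])
2 | fire T3 | [7 3 1]
3 | fire T2 | [7 3 1]
4 | fire T2 | [7 3 1]
5 | fire T1 | [5 3 2]
6 | fire T2 | [6 3 3]
7 | fire T1 | [4 3 4]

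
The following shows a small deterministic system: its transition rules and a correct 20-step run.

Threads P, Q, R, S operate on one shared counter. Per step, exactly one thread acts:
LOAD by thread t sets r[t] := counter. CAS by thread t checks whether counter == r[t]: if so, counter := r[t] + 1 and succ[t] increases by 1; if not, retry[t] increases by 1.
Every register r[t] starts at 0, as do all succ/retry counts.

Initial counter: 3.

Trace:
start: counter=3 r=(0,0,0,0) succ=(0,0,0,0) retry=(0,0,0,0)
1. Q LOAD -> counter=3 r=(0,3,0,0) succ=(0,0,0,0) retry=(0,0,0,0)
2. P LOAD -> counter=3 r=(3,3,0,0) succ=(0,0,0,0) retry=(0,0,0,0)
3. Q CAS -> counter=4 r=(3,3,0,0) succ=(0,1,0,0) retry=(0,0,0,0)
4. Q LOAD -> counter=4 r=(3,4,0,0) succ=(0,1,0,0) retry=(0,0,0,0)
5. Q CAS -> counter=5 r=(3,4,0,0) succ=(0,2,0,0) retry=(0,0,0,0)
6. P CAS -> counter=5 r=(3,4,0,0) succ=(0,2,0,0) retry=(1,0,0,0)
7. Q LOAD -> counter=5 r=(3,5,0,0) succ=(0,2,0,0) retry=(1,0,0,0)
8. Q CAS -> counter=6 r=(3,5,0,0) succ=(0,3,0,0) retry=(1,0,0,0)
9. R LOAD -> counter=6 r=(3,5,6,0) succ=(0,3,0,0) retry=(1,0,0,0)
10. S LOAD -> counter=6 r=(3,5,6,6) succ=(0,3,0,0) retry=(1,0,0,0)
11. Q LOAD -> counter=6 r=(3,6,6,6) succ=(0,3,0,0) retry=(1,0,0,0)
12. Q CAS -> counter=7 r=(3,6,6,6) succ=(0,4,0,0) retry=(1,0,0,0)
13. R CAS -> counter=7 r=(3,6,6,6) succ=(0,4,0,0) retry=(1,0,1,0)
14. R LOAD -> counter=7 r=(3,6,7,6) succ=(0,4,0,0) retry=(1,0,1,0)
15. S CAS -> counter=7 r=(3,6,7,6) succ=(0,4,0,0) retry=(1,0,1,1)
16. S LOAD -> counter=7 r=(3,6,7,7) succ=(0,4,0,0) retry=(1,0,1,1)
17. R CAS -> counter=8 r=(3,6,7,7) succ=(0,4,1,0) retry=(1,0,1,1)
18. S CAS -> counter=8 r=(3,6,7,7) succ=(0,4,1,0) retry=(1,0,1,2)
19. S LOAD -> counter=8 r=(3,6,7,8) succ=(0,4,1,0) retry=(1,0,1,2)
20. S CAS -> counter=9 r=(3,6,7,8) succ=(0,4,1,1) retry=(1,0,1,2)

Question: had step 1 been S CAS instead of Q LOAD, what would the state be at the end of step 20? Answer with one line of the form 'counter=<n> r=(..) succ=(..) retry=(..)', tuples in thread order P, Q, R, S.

(re-executing from step 1 with the substitution; state before step 1: counter=3 r=(0,0,0,0) succ=(0,0,0,0) retry=(0,0,0,0))
1. S CAS -> counter=3 r=(0,0,0,0) succ=(0,0,0,0) retry=(0,0,0,1)
2. P LOAD -> counter=3 r=(3,0,0,0) succ=(0,0,0,0) retry=(0,0,0,1)
3. Q CAS -> counter=3 r=(3,0,0,0) succ=(0,0,0,0) retry=(0,1,0,1)
4. Q LOAD -> counter=3 r=(3,3,0,0) succ=(0,0,0,0) retry=(0,1,0,1)
5. Q CAS -> counter=4 r=(3,3,0,0) succ=(0,1,0,0) retry=(0,1,0,1)
6. P CAS -> counter=4 r=(3,3,0,0) succ=(0,1,0,0) retry=(1,1,0,1)
7. Q LOAD -> counter=4 r=(3,4,0,0) succ=(0,1,0,0) retry=(1,1,0,1)
8. Q CAS -> counter=5 r=(3,4,0,0) succ=(0,2,0,0) retry=(1,1,0,1)
9. R LOAD -> counter=5 r=(3,4,5,0) succ=(0,2,0,0) retry=(1,1,0,1)
10. S LOAD -> counter=5 r=(3,4,5,5) succ=(0,2,0,0) retry=(1,1,0,1)
11. Q LOAD -> counter=5 r=(3,5,5,5) succ=(0,2,0,0) retry=(1,1,0,1)
12. Q CAS -> counter=6 r=(3,5,5,5) succ=(0,3,0,0) retry=(1,1,0,1)
13. R CAS -> counter=6 r=(3,5,5,5) succ=(0,3,0,0) retry=(1,1,1,1)
14. R LOAD -> counter=6 r=(3,5,6,5) succ=(0,3,0,0) retry=(1,1,1,1)
15. S CAS -> counter=6 r=(3,5,6,5) succ=(0,3,0,0) retry=(1,1,1,2)
16. S LOAD -> counter=6 r=(3,5,6,6) succ=(0,3,0,0) retry=(1,1,1,2)
17. R CAS -> counter=7 r=(3,5,6,6) succ=(0,3,1,0) retry=(1,1,1,2)
18. S CAS -> counter=7 r=(3,5,6,6) succ=(0,3,1,0) retry=(1,1,1,3)
19. S LOAD -> counter=7 r=(3,5,6,7) succ=(0,3,1,0) retry=(1,1,1,3)
20. S CAS -> counter=8 r=(3,5,6,7) succ=(0,3,1,1) retry=(1,1,1,3)

counter=8 r=(3,5,6,7) succ=(0,3,1,1) retry=(1,1,1,3)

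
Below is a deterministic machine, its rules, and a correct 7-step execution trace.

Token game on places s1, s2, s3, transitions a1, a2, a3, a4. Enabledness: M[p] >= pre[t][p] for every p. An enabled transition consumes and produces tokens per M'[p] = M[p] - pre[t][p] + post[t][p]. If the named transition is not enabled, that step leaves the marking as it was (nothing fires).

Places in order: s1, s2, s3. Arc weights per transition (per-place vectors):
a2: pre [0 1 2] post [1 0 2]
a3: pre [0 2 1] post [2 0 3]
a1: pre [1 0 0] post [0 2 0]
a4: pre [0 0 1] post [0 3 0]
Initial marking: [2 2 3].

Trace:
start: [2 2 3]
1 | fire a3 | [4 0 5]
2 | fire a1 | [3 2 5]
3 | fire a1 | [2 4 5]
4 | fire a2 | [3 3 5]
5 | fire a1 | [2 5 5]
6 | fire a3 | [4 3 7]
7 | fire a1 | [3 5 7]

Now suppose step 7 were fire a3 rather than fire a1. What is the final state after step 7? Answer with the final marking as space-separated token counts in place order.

6 1 9

(re-executing from step 7 with the substitution; state before step 7: [4 3 7])
7 | fire a3 | [6 1 9]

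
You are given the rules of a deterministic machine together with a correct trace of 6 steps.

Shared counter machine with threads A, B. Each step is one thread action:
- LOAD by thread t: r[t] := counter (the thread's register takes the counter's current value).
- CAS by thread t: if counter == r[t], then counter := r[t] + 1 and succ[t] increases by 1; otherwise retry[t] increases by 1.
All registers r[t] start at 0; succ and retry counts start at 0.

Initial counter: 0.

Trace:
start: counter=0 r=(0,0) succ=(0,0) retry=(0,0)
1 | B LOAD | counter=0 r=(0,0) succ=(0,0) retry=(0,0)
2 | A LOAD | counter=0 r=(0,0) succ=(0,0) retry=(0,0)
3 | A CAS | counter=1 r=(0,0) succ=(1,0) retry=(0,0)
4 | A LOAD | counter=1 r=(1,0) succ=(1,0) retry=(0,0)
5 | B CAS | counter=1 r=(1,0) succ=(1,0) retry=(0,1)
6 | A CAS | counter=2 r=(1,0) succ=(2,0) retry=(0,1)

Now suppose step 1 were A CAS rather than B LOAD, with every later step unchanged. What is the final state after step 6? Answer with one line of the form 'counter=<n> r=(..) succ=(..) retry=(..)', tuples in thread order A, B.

(re-executing from step 1 with the substitution; state before step 1: counter=0 r=(0,0) succ=(0,0) retry=(0,0))
1 | A CAS | counter=1 r=(0,0) succ=(1,0) retry=(0,0)
2 | A LOAD | counter=1 r=(1,0) succ=(1,0) retry=(0,0)
3 | A CAS | counter=2 r=(1,0) succ=(2,0) retry=(0,0)
4 | A LOAD | counter=2 r=(2,0) succ=(2,0) retry=(0,0)
5 | B CAS | counter=2 r=(2,0) succ=(2,0) retry=(0,1)
6 | A CAS | counter=3 r=(2,0) succ=(3,0) retry=(0,1)

counter=3 r=(2,0) succ=(3,0) retry=(0,1)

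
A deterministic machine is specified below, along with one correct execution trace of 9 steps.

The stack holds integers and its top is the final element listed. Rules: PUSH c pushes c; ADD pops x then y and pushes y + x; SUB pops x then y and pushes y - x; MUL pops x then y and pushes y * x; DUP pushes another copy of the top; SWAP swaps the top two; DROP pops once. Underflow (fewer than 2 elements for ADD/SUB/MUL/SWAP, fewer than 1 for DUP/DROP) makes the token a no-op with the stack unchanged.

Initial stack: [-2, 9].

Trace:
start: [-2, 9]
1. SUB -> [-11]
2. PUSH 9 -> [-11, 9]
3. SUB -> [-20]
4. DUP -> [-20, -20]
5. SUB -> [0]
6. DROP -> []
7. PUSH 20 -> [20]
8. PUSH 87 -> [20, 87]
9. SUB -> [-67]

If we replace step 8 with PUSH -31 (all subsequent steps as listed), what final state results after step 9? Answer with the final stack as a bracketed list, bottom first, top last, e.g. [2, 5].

(re-executing from step 8 with the substitution; state before step 8: [20])
8. PUSH -31 -> [20, -31]
9. SUB -> [51]

[51]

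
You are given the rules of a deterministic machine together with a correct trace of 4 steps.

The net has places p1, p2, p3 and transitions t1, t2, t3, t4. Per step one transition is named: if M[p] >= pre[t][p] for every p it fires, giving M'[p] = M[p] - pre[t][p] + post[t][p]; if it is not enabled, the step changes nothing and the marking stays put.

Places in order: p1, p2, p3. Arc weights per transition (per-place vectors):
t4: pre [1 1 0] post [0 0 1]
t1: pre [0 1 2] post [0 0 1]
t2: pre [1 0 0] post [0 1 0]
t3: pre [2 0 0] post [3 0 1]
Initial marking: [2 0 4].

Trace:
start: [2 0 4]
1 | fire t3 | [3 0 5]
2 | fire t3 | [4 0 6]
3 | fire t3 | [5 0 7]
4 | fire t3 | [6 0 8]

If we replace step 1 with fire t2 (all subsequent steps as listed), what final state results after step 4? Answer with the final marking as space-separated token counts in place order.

(re-executing from step 1 with the substitution; state before step 1: [2 0 4])
1 | fire t2 | [1 1 4]
2 | fire t3 | [1 1 4]
3 | fire t3 | [1 1 4]
4 | fire t3 | [1 1 4]

1 1 4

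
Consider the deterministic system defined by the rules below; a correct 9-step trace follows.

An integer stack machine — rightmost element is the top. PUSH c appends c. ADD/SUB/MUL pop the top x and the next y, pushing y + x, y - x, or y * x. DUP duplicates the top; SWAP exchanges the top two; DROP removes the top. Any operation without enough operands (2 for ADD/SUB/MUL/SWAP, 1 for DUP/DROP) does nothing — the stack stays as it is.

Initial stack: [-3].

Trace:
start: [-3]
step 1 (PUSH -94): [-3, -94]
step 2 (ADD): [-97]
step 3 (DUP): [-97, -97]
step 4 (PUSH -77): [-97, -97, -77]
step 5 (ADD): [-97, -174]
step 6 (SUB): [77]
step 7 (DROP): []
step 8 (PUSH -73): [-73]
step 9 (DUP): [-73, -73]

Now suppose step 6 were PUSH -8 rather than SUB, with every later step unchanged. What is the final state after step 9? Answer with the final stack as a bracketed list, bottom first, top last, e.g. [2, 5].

[-97, -174, -73, -73]

(re-executing from step 6 with the substitution; state before step 6: [-97, -174])
step 6 (PUSH -8): [-97, -174, -8]
step 7 (DROP): [-97, -174]
step 8 (PUSH -73): [-97, -174, -73]
step 9 (DUP): [-97, -174, -73, -73]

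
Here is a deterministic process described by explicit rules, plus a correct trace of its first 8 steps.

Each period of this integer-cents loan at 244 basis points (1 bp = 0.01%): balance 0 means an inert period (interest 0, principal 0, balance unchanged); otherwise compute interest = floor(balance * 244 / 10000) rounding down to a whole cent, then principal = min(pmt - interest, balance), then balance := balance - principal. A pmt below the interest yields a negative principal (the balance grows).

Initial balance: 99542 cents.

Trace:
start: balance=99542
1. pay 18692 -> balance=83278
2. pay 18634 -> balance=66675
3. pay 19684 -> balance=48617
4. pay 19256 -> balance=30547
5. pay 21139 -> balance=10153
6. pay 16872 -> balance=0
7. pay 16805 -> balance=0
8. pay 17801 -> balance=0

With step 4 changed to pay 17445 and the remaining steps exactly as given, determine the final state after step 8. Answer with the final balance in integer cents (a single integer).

0

(re-executing from step 4 with the substitution; state before step 4: balance=48617)
4. pay 17445 -> balance=32358
5. pay 21139 -> balance=12008
6. pay 16872 -> balance=0
7. pay 16805 -> balance=0
8. pay 17801 -> balance=0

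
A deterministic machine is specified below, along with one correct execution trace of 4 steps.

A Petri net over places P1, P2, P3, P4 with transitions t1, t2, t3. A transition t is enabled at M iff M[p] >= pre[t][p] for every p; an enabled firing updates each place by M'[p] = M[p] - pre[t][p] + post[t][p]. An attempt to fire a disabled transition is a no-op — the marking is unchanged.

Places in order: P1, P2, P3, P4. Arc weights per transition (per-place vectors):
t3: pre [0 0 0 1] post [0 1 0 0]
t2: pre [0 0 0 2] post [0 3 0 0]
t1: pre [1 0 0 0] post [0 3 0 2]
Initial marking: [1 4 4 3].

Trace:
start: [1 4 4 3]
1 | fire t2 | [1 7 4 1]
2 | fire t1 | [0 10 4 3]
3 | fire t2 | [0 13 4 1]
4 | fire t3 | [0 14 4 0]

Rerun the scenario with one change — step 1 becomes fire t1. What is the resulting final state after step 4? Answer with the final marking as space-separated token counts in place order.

0 11 4 2

(re-executing from step 1 with the substitution; state before step 1: [1 4 4 3])
1 | fire t1 | [0 7 4 5]
2 | fire t1 | [0 7 4 5]
3 | fire t2 | [0 10 4 3]
4 | fire t3 | [0 11 4 2]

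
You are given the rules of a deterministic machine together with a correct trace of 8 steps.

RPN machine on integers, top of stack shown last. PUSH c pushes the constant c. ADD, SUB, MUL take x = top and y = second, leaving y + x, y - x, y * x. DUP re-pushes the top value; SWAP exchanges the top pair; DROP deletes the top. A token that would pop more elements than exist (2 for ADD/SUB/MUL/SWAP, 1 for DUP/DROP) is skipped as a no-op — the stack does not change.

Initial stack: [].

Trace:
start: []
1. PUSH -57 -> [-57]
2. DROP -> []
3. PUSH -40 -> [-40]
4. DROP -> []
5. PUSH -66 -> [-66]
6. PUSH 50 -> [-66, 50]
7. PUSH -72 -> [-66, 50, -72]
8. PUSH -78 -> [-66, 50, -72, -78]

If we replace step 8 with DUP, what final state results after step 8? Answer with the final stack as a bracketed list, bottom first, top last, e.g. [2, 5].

(re-executing from step 8 with the substitution; state before step 8: [-66, 50, -72])
8. DUP -> [-66, 50, -72, -72]

[-66, 50, -72, -72]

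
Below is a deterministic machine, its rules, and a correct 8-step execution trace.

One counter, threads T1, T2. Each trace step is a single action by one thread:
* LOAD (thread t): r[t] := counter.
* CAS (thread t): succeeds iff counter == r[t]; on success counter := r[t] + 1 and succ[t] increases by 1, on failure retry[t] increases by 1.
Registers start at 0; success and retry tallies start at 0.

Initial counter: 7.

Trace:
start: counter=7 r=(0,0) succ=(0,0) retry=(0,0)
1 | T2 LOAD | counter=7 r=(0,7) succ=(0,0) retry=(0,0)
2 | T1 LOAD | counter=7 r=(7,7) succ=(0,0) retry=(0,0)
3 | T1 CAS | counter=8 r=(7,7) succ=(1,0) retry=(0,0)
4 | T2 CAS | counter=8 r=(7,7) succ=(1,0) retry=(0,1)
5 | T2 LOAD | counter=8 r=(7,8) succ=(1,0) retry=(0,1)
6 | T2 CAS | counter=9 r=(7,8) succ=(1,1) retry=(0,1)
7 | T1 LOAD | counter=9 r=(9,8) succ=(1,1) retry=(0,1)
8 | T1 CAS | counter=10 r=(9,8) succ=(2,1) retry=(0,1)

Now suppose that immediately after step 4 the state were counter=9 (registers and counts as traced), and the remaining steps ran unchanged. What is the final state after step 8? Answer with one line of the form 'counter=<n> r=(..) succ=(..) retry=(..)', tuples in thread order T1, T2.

counter=11 r=(10,9) succ=(2,1) retry=(0,1)

state after step 4 := counter=9 r=(7,7) succ=(1,0) retry=(0,1)
5 | T2 LOAD | counter=9 r=(7,9) succ=(1,0) retry=(0,1)
6 | T2 CAS | counter=10 r=(7,9) succ=(1,1) retry=(0,1)
7 | T1 LOAD | counter=10 r=(10,9) succ=(1,1) retry=(0,1)
8 | T1 CAS | counter=11 r=(10,9) succ=(2,1) retry=(0,1)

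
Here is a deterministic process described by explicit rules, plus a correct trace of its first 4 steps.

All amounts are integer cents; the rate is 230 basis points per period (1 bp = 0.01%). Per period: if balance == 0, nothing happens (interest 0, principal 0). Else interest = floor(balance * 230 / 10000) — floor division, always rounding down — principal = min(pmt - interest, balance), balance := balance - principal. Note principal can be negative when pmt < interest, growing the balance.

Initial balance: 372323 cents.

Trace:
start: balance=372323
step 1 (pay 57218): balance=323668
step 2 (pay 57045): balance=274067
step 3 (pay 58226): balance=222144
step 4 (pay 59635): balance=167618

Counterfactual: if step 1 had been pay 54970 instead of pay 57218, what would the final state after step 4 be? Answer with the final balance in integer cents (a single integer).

170025

(re-executing from step 1 with the substitution; state before step 1: balance=372323)
step 1 (pay 54970): balance=325916
step 2 (pay 57045): balance=276367
step 3 (pay 58226): balance=224497
step 4 (pay 59635): balance=170025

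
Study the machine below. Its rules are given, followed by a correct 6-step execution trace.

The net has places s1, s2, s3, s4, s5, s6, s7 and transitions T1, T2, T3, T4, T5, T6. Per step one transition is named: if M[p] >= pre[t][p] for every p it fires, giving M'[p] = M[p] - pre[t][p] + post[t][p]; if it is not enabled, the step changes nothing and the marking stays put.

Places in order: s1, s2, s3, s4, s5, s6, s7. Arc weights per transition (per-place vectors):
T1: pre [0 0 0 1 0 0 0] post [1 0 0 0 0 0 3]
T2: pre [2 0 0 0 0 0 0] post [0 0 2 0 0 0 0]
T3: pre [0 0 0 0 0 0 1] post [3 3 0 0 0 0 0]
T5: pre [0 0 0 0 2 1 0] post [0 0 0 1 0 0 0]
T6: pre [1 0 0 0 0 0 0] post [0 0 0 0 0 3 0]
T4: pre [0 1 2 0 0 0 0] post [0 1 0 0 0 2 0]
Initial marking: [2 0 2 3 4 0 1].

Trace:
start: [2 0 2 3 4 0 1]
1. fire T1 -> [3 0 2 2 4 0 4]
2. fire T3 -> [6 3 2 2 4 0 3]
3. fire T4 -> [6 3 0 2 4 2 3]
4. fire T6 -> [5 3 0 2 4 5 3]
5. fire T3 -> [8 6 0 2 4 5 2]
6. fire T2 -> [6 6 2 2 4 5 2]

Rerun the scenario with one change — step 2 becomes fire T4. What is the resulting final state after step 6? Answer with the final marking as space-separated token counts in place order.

(re-executing from step 2 with the substitution; state before step 2: [3 0 2 2 4 0 4])
2. fire T4 -> [3 0 2 2 4 0 4]
3. fire T4 -> [3 0 2 2 4 0 4]
4. fire T6 -> [2 0 2 2 4 3 4]
5. fire T3 -> [5 3 2 2 4 3 3]
6. fire T2 -> [3 3 4 2 4 3 3]

3 3 4 2 4 3 3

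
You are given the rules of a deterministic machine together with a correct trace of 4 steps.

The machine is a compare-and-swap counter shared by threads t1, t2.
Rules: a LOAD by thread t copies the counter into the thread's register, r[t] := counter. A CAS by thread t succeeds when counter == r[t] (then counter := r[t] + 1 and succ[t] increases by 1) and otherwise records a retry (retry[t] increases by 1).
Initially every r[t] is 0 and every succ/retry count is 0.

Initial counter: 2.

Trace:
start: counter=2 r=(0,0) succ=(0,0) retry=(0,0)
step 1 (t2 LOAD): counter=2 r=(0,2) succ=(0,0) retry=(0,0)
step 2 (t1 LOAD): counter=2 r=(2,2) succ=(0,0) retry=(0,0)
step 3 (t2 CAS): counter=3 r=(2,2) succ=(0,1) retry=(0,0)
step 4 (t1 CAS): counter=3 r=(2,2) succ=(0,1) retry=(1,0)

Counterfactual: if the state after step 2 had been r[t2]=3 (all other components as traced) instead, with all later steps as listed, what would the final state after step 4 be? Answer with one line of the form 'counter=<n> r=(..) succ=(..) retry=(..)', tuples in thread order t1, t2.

state after step 2 := counter=2 r=(2,3) succ=(0,0) retry=(0,0)
step 3 (t2 CAS): counter=2 r=(2,3) succ=(0,0) retry=(0,1)
step 4 (t1 CAS): counter=3 r=(2,3) succ=(1,0) retry=(0,1)

counter=3 r=(2,3) succ=(1,0) retry=(0,1)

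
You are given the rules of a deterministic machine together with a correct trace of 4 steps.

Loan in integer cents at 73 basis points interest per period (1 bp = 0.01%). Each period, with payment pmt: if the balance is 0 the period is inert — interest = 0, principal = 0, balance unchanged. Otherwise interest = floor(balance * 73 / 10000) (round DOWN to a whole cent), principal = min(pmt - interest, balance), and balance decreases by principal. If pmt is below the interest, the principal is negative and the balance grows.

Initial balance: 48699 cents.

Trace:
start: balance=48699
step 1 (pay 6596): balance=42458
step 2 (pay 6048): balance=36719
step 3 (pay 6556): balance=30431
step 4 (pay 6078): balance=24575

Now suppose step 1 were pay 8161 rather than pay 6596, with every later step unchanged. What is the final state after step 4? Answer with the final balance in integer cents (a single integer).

22975

(re-executing from step 1 with the substitution; state before step 1: balance=48699)
step 1 (pay 8161): balance=40893
step 2 (pay 6048): balance=35143
step 3 (pay 6556): balance=28843
step 4 (pay 6078): balance=22975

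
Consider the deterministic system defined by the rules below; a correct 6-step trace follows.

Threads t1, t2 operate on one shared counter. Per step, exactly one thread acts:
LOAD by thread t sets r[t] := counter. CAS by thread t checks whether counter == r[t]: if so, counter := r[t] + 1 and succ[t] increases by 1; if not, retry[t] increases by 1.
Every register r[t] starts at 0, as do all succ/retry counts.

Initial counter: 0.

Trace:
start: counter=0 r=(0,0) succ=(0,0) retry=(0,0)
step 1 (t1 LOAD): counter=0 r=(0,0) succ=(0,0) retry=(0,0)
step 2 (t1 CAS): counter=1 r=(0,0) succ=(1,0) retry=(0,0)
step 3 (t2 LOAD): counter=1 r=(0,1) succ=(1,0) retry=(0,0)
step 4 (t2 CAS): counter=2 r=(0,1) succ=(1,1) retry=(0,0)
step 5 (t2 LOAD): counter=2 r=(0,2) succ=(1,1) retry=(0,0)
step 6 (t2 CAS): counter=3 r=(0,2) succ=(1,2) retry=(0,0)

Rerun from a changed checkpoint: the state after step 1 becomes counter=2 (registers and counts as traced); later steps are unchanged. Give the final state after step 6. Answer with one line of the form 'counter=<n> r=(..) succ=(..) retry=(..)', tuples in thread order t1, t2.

counter=4 r=(0,3) succ=(0,2) retry=(1,0)

state after step 1 := counter=2 r=(0,0) succ=(0,0) retry=(0,0)
step 2 (t1 CAS): counter=2 r=(0,0) succ=(0,0) retry=(1,0)
step 3 (t2 LOAD): counter=2 r=(0,2) succ=(0,0) retry=(1,0)
step 4 (t2 CAS): counter=3 r=(0,2) succ=(0,1) retry=(1,0)
step 5 (t2 LOAD): counter=3 r=(0,3) succ=(0,1) retry=(1,0)
step 6 (t2 CAS): counter=4 r=(0,3) succ=(0,2) retry=(1,0)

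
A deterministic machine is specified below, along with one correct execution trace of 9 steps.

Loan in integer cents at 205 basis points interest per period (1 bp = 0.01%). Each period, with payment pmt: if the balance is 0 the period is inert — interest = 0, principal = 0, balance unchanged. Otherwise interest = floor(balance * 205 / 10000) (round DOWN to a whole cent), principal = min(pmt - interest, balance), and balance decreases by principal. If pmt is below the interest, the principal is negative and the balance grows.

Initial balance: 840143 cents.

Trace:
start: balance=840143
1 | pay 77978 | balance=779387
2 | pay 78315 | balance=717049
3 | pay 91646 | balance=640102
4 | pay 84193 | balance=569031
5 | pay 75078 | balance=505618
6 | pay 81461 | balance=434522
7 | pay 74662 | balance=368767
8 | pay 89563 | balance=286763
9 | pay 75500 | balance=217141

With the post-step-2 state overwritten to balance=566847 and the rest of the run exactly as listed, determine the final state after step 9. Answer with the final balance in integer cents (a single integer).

44012

state after step 2 := balance=566847
3 | pay 91646 | balance=486821
4 | pay 84193 | balance=412607
5 | pay 75078 | balance=345987
6 | pay 81461 | balance=271618
7 | pay 74662 | balance=202524
8 | pay 89563 | balance=117112
9 | pay 75500 | balance=44012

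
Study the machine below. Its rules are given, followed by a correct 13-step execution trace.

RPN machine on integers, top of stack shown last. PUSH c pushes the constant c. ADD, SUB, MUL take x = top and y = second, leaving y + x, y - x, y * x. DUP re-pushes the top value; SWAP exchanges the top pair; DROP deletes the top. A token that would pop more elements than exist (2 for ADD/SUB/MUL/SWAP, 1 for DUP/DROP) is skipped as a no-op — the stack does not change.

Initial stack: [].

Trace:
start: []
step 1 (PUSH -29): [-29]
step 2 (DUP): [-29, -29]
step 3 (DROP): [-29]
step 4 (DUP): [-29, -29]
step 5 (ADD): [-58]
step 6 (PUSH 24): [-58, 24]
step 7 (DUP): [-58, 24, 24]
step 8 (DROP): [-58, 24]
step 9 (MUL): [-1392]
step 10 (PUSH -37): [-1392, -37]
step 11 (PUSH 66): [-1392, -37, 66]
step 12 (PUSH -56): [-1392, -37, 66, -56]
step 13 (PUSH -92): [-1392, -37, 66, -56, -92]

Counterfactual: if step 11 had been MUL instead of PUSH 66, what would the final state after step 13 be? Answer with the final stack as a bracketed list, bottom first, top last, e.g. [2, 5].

(re-executing from step 11 with the substitution; state before step 11: [-1392, -37])
step 11 (MUL): [51504]
step 12 (PUSH -56): [51504, -56]
step 13 (PUSH -92): [51504, -56, -92]

[51504, -56, -92]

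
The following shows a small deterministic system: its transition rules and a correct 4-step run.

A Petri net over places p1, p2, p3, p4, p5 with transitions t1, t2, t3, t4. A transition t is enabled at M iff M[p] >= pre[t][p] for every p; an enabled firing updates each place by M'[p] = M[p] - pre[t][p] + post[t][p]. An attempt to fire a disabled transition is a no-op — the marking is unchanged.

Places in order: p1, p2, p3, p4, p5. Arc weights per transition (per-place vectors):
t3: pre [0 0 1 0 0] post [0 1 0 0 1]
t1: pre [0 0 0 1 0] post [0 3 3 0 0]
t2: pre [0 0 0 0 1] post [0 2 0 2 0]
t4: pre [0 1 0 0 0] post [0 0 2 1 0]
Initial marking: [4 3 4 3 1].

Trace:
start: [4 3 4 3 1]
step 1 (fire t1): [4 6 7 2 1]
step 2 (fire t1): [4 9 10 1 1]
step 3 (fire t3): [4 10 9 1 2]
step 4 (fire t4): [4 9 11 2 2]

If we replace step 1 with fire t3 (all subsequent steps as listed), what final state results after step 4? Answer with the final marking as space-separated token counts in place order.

(re-executing from step 1 with the substitution; state before step 1: [4 3 4 3 1])
step 1 (fire t3): [4 4 3 3 2]
step 2 (fire t1): [4 7 6 2 2]
step 3 (fire t3): [4 8 5 2 3]
step 4 (fire t4): [4 7 7 3 3]

4 7 7 3 3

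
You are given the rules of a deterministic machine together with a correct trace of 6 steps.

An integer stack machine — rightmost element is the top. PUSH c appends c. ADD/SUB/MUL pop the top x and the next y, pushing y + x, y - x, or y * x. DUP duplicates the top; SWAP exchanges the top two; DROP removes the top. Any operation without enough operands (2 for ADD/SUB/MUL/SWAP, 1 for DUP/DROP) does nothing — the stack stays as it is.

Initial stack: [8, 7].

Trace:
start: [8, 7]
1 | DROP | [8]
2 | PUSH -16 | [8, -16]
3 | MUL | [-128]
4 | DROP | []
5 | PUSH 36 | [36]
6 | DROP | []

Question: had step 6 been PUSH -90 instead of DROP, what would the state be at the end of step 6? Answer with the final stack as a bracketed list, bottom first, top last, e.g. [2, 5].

(re-executing from step 6 with the substitution; state before step 6: [36])
6 | PUSH -90 | [36, -90]

[36, -90]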